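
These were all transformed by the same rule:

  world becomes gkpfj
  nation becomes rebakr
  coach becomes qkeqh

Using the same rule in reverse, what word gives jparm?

w(22)→g(6) and o(14)→k(10) fit y≡19x+4 (mod 26); the inverse of 19 mod 26 is 11. This is an affine cipher: with a=0,…,z=25, each position x becomes (19x+4) mod 26.
Decoding jparm: j(9)→11·(9−4)≡3=d; p(15)→11·(15−4)≡17=r; a(0)→11·(0−4)≡8=i; r(17)→11·(17−4)≡13=n; m(12)→11·(12−4)≡10=k (all mod 26).

drink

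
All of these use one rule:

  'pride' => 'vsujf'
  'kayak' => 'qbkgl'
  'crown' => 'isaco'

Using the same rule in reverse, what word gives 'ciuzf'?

white

Shifts by position in pride: pos 0: p→v (+6), pos 1: r→s (+1), pos 2: i→u (+12), pos 3: d→j (+6), pos 4: e→f (+1) — repeating every 3. The shifts repeat in a cycle of length 3: positions 0,1,… shift by +6, +1, +12, then the pattern repeats.
Reversing it on ciuzf: c−6=w, i−1=h, u−12=i, z−6=t, f−1=e.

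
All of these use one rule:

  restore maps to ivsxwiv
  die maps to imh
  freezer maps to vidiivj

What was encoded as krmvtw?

spring

The output letters match the input read backwards, each shifted +4: restore reversed is erotser. Two steps: reverse the string, then apply a Caesar shift of +4.
Reversing it on krmvtw: shift back: k−4=g, r−4=n, m−4=i, v−4=r, t−4=p, w−4=s → gnirps; then reverse → spring.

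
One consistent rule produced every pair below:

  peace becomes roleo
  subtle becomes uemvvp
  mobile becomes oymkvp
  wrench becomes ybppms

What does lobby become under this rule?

Shifts by position in peace: pos 0: p→r (+2), pos 1: e→o (+10), pos 2: a→l (+11), pos 3: c→e (+2), pos 4: e→o (+10) — repeating every 3. The shifts repeat in a cycle of length 3: positions 0,1,… shift by +2, +10, +11, then the pattern repeats.
For lobby: l+2=n, o+10=y, b+11=m, b+2=d, y+10=i.

nymdi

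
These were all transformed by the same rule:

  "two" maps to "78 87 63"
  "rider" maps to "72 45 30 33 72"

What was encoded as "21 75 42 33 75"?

ashes

t(#20)→78 and w(#23)→87: differences scale by 3, so n = 3·pos + 18. The formula is n = 3×(alphabet index, a=1) + 18.
Undoing it on 21 75 42 33 75: 21→(21−18)÷3=1=a, 75→(75−18)÷3=19=s, 42→(42−18)÷3=8=h, 33→(33−18)÷3=5=e, 75→(75−18)÷3=19=s.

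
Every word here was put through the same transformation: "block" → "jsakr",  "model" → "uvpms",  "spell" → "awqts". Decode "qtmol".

Shifts by position in block: pos 0: b→j (+8), pos 1: l→s (+7), pos 2: o→a (+12), pos 3: c→k (+8), pos 4: k→r (+7) — repeating every 3. The shifts repeat in a cycle of length 3: positions 0,1,… shift by +8, +7, +12, then the pattern repeats.
Reversing it on qtmol: q−8=i, t−7=m, m−12=a, o−8=g, l−7=e.

image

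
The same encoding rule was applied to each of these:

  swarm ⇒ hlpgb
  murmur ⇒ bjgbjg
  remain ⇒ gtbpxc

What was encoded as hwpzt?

shake

Compare letters: s→h is +15, w→l is +15, a→p is +15 — a constant shift. It's a constant shift of +15 (ROT15).
Decoding hwpzt: h−15=s, w−15=h, p−15=a, z−15=k, t−15=e.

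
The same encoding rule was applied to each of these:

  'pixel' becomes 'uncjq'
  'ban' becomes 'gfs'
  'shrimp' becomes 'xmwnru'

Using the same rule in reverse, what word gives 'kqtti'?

Compare letters: p→u is +5, i→n is +5, x→c is +5 — a constant shift. It's a constant shift of +5 (ROT5).
Decoding kqtti: k−5=f, q−5=l, t−5=o, t−5=o, i−5=d.

flood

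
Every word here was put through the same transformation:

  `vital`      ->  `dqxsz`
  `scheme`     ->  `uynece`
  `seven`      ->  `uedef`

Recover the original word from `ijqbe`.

Treating letters as 0–25, the rule is x ↦ 3x + 18 (mod 26).
Decoding ijqbe: i(8)→9·(8−18)≡14=o; j(9)→9·(9−18)≡23=x; q(16)→9·(16−18)≡8=i; b(1)→9·(1−18)≡3=d; e(4)→9·(4−18)≡4=e (all mod 26).

oxide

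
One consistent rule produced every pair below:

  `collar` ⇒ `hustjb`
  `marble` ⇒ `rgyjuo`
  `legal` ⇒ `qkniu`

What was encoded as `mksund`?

helmet

Each letter shifts forward by (position + 5), i.e. 5, 6, 7, … — the shift grows by one for each successive letter.
Decoding mksund: m−5=h, k−6=e, s−7=l, u−8=m, n−9=e, d−10=t.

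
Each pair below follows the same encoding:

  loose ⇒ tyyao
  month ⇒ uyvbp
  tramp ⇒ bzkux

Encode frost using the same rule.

The rule splits by letter class: vowels +10, consonants +8.
Applying it to frost: f(cons)+8=n, r(cons)+8=z, o(vowel)+10=y, s(cons)+8=a, t(cons)+8=b.

nzyab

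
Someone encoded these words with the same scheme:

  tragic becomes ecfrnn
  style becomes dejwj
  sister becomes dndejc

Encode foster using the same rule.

The shift depends on letter class: consonant t→e is +11, but vowel a→f is +5. Two shifts are in play — +5 for a/e/i/o/u, +11 for every other letter.
For foster: f(cons)+11=q, o(vowel)+5=t, s(cons)+11=d, t(cons)+11=e, e(vowel)+5=j, r(cons)+11=c.

qtdejc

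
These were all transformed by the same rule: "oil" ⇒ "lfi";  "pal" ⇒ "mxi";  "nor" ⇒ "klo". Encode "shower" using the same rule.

peltbo

Each letter is shifted forward by 23 in the alphabet (a Caesar shift of +23).
On shower: s+23=p, h+23=e, o+23=l, w+23=t, e+23=b, r+23=o.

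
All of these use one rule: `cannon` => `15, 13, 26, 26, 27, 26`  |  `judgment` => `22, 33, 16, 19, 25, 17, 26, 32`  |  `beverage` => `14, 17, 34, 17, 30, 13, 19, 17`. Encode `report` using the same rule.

c is letter #3 and maps to 15: an offset of 12. The number is (letter's place in the alphabet, a=1) + 12.
On report: r=18→30, e=5→17, p=16→28, o=15→27, r=18→30, t=20→32.

30, 17, 28, 27, 30, 32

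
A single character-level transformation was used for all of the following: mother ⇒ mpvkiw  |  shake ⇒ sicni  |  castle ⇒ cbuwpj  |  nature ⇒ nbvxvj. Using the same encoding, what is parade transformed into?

In mother: m→m is +0, o→p is +1, t→v is +2, h→k is +3 — the shift increases by 1 each position. Letter i (0-indexed) is shifted by i+0, so successive shifts are 0, 1, 2, ….
For parade: p+0=p, a+1=b, r+2=t, a+3=d, d+4=h, e+5=j.

pbtdhj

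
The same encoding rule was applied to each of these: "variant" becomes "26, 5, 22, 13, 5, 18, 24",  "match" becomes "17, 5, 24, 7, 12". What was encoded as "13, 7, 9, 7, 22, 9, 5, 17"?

v is letter #22 and maps to 26: an offset of 4. Letters become their 1-based position plus 4 (so a→5, b→6, …).
Decoding 13, 7, 9, 7, 22, 9, 5, 17: 13→(13−4)÷1=9=i, 7→(7−4)÷1=3=c, 9→(9−4)÷1=5=e, 7→(7−4)÷1=3=c, 22→(22−4)÷1=18=r, 9→(9−4)÷1=5=e, 5→(5−4)÷1=1=a, 17→(17−4)÷1=13=m.

icecream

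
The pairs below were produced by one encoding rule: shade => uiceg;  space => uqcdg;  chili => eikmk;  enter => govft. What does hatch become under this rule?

jbvdj

Shifts by position in shade: pos 0: s→u (+2), pos 1: h→i (+1), pos 2: a→c (+2), pos 3: d→e (+1) — repeating every 2. It's a Vigenère-style cipher with numeric key [2,1]: position i shifts by key[i mod 2].
On hatch: h+2=j, a+1=b, t+2=v, c+1=d, h+2=j.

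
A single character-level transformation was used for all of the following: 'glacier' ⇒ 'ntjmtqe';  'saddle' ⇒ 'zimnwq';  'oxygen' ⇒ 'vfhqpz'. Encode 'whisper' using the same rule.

dprcaqe

In glacier: g→n is +7, l→t is +8, a→j is +9, c→m is +10 — the shift increases by 1 each position. Letter i (0-indexed) is shifted by i+7, so successive shifts are 7, 8, 9, ….
For whisper: w+7=d, h+8=p, i+9=r, s+10=c, p+11=a, e+12=q, r+13=e.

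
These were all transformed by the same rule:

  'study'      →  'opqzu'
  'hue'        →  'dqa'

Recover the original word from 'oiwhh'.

Each letter is shifted forward by 22 in the alphabet (a Caesar shift of +22).
Reversing it on oiwhh: o−22=s, i−22=m, w−22=a, h−22=l, h−22=l.

small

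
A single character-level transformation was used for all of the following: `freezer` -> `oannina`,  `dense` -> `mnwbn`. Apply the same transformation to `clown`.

Compare letters: f→o is +9, r→a is +9, e→n is +9 — a constant shift. It's a constant shift of +9 (ROT9).
On clown: c+9=l, l+9=u, o+9=x, w+9=f, n+9=w.

luxfw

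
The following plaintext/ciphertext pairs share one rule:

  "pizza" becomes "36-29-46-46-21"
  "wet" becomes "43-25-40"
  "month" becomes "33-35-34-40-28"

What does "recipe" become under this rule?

The number is (letter's place in the alphabet, a=1) + 20.
On recipe: r=18→38, e=5→25, c=3→23, i=9→29, p=16→36, e=5→25.

38-25-23-29-36-25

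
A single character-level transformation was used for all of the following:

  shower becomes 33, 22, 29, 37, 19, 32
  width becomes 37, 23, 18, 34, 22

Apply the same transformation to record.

s is letter #19 and maps to 33: an offset of 14. The number is (letter's place in the alphabet, a=1) + 14.
For record: r=18→32, e=5→19, c=3→17, o=15→29, r=18→32, d=4→18.

32, 19, 17, 29, 32, 18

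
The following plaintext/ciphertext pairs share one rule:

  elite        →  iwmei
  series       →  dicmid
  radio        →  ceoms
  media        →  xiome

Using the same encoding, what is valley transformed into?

gewwij

The shift depends on letter class: consonant l→w is +11, but vowel e→i is +4. Two shifts are in play — +4 for a/e/i/o/u, +11 for every other letter.
Applying it to valley: v(cons)+11=g, a(vowel)+4=e, l(cons)+11=w, l(cons)+11=w, e(vowel)+4=i, y(cons)+11=j.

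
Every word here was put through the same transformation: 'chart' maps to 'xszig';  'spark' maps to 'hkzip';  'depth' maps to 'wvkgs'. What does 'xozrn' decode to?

claim

This is the alphabet-reversal cipher (Atbash): a becomes z, b becomes y, etc.
Decoding xozrn: x↔c, o↔l, z↔a, r↔i, n↔m.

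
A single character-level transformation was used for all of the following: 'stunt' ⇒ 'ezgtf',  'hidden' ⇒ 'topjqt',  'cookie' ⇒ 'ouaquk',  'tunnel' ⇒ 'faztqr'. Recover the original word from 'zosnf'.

night

Shifts by position in stunt: pos 0: s→e (+12), pos 1: t→z (+6), pos 2: u→g (+12), pos 3: n→t (+6) — repeating every 2. The shifts repeat in a cycle of length 2: positions 0,1,… shift by +12, +6, then the pattern repeats.
Decoding zosnf: z−12=n, o−6=i, s−12=g, n−6=h, f−12=t.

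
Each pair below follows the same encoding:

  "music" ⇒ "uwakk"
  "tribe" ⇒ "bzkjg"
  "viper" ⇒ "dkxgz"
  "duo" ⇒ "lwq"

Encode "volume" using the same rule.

The shift depends on letter class: consonant m→u is +8, but vowel u→w is +2. The rule splits by letter class: vowels +2, consonants +8.
Applying it to volume: v(cons)+8=d, o(vowel)+2=q, l(cons)+8=t, u(vowel)+2=w, m(cons)+8=u, e(vowel)+2=g.

dqtwug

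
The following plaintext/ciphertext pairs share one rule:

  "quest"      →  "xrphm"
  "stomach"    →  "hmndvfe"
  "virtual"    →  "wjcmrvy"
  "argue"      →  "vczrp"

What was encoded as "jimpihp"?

intense

q(16)→x(23) and u(20)→r(17) fit y≡5x+21 (mod 26); the inverse of 5 mod 26 is 21. Treating letters as 0–25, the rule is x ↦ 5x + 21 (mod 26).
Decoding jimpihp: j(9)→21·(9−21)≡8=i; i(8)→21·(8−21)≡13=n; m(12)→21·(12−21)≡19=t; p(15)→21·(15−21)≡4=e; i(8)→21·(8−21)≡13=n; h(7)→21·(7−21)≡18=s; p(15)→21·(15−21)≡4=e (all mod 26).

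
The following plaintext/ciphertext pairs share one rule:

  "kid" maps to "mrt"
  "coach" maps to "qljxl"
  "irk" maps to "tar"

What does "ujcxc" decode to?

total

The word is reversed, then every letter is shifted forward by 9.
Reversing it on ujcxc: shift back: u−9=l, j−9=a, c−9=t, x−9=o, c−9=t → latot; then reverse → total.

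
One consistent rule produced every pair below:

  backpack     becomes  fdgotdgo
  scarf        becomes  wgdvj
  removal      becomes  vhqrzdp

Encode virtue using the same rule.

zlvxxh

Vowels shift forward by 3 and consonants shift forward by 4.
On virtue: v(cons)+4=z, i(vowel)+3=l, r(cons)+4=v, t(cons)+4=x, u(vowel)+3=x, e(vowel)+3=h.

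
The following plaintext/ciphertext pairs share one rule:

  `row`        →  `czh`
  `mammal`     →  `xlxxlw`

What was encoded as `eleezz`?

Compare letters: r→c is +11, o→z is +11, w→h is +11 — a constant shift. Each letter is shifted forward by 11 in the alphabet (a Caesar shift of +11).
Decoding eleezz: e−11=t, l−11=a, e−11=t, e−11=t, z−11=o, z−11=o.

tattoo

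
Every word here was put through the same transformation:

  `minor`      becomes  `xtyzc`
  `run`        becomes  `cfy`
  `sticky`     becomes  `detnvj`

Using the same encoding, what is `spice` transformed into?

datnp

Compare letters: m→x is +11, i→t is +11, n→y is +11 — a constant shift. Every letter moves 11 places later in the alphabet, wrapping around z→a.
For spice: s+11=d, p+11=a, i+11=t, c+11=n, e+11=p.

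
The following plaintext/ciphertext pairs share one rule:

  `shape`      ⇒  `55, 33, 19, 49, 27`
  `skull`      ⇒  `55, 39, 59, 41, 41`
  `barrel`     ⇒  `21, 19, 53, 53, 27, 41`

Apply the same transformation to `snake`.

s(#19)→55 and h(#8)→33: differences scale by 2, so n = 2·pos + 17. With a=1..z=26, the number is 2·pos + 17.
For snake: s=19→55, n=14→45, a=1→19, k=11→39, e=5→27.

55, 45, 19, 39, 27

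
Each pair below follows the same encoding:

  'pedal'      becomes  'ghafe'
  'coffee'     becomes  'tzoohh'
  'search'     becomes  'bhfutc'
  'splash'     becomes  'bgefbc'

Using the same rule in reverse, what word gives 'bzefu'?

Treating letters as 0–25, the rule is x ↦ 7x + 5 (mod 26).
Reversing it on bzefu: b(1)→15·(1−5)≡18=s; z(25)→15·(25−5)≡14=o; e(4)→15·(4−5)≡11=l; f(5)→15·(5−5)≡0=a; u(20)→15·(20−5)≡17=r (all mod 26).

solar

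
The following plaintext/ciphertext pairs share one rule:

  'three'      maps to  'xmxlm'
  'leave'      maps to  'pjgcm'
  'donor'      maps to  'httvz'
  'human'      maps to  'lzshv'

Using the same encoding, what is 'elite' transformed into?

In three: t→x is +4, h→m is +5, r→x is +6, e→l is +7 — the shift increases by 1 each position. The shift increases by 1 at each position, starting from +4: 4, 5, 6, ….
Applying it to elite: e+4=i, l+5=q, i+6=o, t+7=a, e+8=m.

iqoam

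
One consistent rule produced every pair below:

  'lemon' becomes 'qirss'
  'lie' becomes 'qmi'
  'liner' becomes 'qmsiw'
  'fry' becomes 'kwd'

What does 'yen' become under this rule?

The rule splits by letter class: vowels +4, consonants +5.
For yen: y(cons)+5=d, e(vowel)+4=i, n(cons)+5=s.

dis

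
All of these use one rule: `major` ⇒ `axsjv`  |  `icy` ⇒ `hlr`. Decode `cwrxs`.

The output letters match the input read backwards, each shifted +9: major reversed is rojam. The word is reversed, then every letter is shifted forward by 9.
Undoing it on cwrxs: shift back: c−9=t, w−9=n, r−9=i, x−9=o, s−9=j → tnioj; then reverse → joint.

joint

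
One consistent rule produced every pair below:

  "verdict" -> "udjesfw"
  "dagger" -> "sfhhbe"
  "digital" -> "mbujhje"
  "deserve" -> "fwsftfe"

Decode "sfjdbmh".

Two steps: reverse the string, then apply a Caesar shift of +1.
Decoding sfjdbmh: shift back: s−1=r, f−1=e, j−1=i, d−1=c, b−1=a, m−1=l, h−1=g → reicalg; then reverse → glacier.

glacier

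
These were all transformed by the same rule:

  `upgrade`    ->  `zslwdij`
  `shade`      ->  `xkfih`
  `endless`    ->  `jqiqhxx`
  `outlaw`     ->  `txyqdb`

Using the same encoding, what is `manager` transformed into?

Shifts by position in upgrade: pos 0: u→z (+5), pos 1: p→s (+3), pos 2: g→l (+5), pos 3: r→w (+5), pos 4: a→d (+3), pos 5: d→i (+5) — repeating every 3. The shifts repeat in a cycle of length 3: positions 0,1,… shift by +5, +3, +5, then the pattern repeats.
Applying it to manager: m+5=r, a+3=d, n+5=s, a+5=f, g+3=j, e+5=j, r+5=w.

rdsfjjw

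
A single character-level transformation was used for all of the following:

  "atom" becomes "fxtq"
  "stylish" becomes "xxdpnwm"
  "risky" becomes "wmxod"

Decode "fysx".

aunt

A repeating key of period 2 is used — shifts +5, +4 over and over.
Reversing it on fysx: f−5=a, y−4=u, s−5=n, x−4=t.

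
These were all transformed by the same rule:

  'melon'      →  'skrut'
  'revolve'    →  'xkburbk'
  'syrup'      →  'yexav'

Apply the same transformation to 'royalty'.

xuegrze

Compare letters: m→s is +6, e→k is +6, l→r is +6 — a constant shift. Each letter is shifted forward by 6 in the alphabet (a Caesar shift of +6).
For royalty: r+6=x, o+6=u, y+6=e, a+6=g, l+6=r, t+6=z, y+6=e.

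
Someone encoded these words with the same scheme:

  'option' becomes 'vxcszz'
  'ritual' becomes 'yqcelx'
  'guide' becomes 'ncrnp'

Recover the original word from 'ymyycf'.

In option: o→v is +7, p→x is +8, t→c is +9, i→s is +10 — the shift increases by 1 each position. The shift increases by 1 at each position, starting from +7: 7, 8, 9, ….
Undoing it on ymyycf: y−7=r, m−8=e, y−9=p, y−10=o, c−11=r, f−12=t.

report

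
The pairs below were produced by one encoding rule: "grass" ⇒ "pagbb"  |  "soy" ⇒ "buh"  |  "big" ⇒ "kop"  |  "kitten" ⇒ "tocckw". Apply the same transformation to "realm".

Vowels shift forward by 6 and consonants shift forward by 9.
On realm: r(cons)+9=a, e(vowel)+6=k, a(vowel)+6=g, l(cons)+9=u, m(cons)+9=v.

akguv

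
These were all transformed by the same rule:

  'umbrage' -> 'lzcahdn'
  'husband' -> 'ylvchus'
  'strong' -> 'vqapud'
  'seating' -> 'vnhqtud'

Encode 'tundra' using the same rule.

qlusah

Treating letters as 0–25, the rule is x ↦ 21x + 7 (mod 26).
For tundra: t(19)→21·19+7≡16=q; u(20)→21·20+7≡11=l; n(13)→21·13+7≡20=u; d(3)→21·3+7≡18=s; r(17)→21·17+7≡0=a; a(0)→21·0+7≡7=h (all mod 26).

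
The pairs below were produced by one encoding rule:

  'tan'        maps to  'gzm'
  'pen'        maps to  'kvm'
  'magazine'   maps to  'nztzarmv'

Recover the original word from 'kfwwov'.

puddle

This is the alphabet-reversal cipher (Atbash): a becomes z, b becomes y, etc.
Decoding kfwwov: k↔p, f↔u, w↔d, w↔d, o↔l, v↔e.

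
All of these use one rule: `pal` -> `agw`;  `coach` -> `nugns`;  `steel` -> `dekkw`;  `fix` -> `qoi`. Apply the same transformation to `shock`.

dsunv

The shift depends on letter class: consonant p→a is +11, but vowel a→g is +6. Two shifts are in play — +6 for a/e/i/o/u, +11 for every other letter.
For shock: s(cons)+11=d, h(cons)+11=s, o(vowel)+6=u, c(cons)+11=n, k(cons)+11=v.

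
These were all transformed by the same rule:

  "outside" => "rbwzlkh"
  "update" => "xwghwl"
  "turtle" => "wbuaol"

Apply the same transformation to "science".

Shifts by position in outside: pos 0: o→r (+3), pos 1: u→b (+7), pos 2: t→w (+3), pos 3: s→z (+7) — repeating every 2. The shifts repeat in a cycle of length 2: positions 0,1,… shift by +3, +7, then the pattern repeats.
Applying it to science: s+3=v, c+7=j, i+3=l, e+7=l, n+3=q, c+7=j, e+3=h.

vjllqjh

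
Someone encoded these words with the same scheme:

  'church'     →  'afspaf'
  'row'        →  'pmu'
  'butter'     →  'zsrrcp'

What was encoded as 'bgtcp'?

diver

It's a constant shift of +24 (ROT24).
Reversing it on bgtcp: b−24=d, g−24=i, t−24=v, c−24=e, p−24=r.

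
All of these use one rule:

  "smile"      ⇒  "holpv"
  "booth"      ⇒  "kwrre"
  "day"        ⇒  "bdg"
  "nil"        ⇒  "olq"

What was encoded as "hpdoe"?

The output letters match the input read backwards, each shifted +3: smile reversed is elims. Read the word backwards and shift each letter +3.
Undoing it on hpdoe: shift back: h−3=e, p−3=m, d−3=a, o−3=l, e−3=b → emalb; then reverse → blame.

blame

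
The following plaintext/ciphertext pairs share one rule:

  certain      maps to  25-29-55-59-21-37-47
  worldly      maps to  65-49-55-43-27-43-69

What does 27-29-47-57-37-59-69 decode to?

density

c(#3)→25 and e(#5)→29: differences scale by 2, so n = 2·pos + 19. Each letter becomes 2×(its alphabet position, a=1..z=26) + 19.
Undoing it on 27-29-47-57-37-59-69: 27→(27−19)÷2=4=d, 29→(29−19)÷2=5=e, 47→(47−19)÷2=14=n, 57→(57−19)÷2=19=s, 37→(37−19)÷2=9=i, 59→(59−19)÷2=20=t, 69→(69−19)÷2=25=y.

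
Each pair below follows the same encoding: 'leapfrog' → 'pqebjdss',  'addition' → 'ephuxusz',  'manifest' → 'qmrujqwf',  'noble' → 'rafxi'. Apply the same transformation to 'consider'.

Shifts by position in leapfrog: pos 0: l→p (+4), pos 1: e→q (+12), pos 2: a→e (+4), pos 3: p→b (+12) — repeating every 2. It's a Vigenère-style cipher with numeric key [4,12]: position i shifts by key[i mod 2].
Applying it to consider: c+4=g, o+12=a, n+4=r, s+12=e, i+4=m, d+12=p, e+4=i, r+12=d.

garempid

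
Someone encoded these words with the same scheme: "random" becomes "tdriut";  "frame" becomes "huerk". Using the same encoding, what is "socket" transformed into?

urgpka

In random: r→t is +2, a→d is +3, n→r is +4, d→i is +5 — the shift increases by 1 each position. Letter i (0-indexed) is shifted by i+2, so successive shifts are 2, 3, 4, ….
Applying it to socket: s+2=u, o+3=r, c+4=g, k+5=p, e+6=k, t+7=a.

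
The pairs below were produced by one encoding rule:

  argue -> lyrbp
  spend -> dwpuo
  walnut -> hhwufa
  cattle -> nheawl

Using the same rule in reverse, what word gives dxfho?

Shifts by position in argue: pos 0: a→l (+11), pos 1: r→y (+7), pos 2: g→r (+11), pos 3: u→b (+7) — repeating every 2. A repeating key of period 2 is used — shifts +11, +7 over and over.
Decoding dxfho: d−11=s, x−7=q, f−11=u, h−7=a, o−11=d.

squad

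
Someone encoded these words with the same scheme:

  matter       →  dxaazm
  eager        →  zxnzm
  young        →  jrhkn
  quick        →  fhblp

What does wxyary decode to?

m(12)→d(3) and a(0)→x(23) fit y≡7x+23 (mod 26); the inverse of 7 mod 26 is 15. Treating letters as 0–25, the rule is x ↦ 7x + 23 (mod 26).
Decoding wxyary: w(22)→15·(22−23)≡11=l; x(23)→15·(23−23)≡0=a; y(24)→15·(24−23)≡15=p; a(0)→15·(0−23)≡19=t; r(17)→15·(17−23)≡14=o; y(24)→15·(24−23)≡15=p (all mod 26).

laptop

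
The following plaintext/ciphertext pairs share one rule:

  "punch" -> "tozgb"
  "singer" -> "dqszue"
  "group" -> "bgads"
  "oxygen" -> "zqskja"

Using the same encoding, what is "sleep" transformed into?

bqqxe

The output letters match the input read backwards, each shifted +12: punch reversed is hcnup. Read the word backwards and shift each letter +12.
Applying it to sleep: reverse → peels; then shift: p+12=b, e+12=q, e+12=q, l+12=x, s+12=e.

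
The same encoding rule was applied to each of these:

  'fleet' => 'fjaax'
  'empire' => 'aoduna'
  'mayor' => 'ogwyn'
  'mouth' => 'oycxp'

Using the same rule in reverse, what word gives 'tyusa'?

noise

f(5)→f(5) and l(11)→j(9) fit y≡5x+6 (mod 26); the inverse of 5 mod 26 is 21. Treating letters as 0–25, the rule is x ↦ 5x + 6 (mod 26).
Decoding tyusa: t(19)→21·(19−6)≡13=n; y(24)→21·(24−6)≡14=o; u(20)→21·(20−6)≡8=i; s(18)→21·(18−6)≡18=s; a(0)→21·(0−6)≡4=e (all mod 26).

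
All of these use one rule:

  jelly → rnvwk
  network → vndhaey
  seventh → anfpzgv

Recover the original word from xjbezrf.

partner

The shift increases by 1 at each position, starting from +8: 8, 9, 10, ….
Undoing it on xjbezrf: x−8=p, j−9=a, b−10=r, e−11=t, z−12=n, r−13=e, f−14=r.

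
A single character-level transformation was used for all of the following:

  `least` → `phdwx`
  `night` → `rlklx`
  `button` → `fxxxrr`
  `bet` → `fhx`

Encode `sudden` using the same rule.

The shift depends on letter class: consonant l→p is +4, but vowel e→h is +3. The rule splits by letter class: vowels +3, consonants +4.
Applying it to sudden: s(cons)+4=w, u(vowel)+3=x, d(cons)+4=h, d(cons)+4=h, e(vowel)+3=h, n(cons)+4=r.

wxhhhr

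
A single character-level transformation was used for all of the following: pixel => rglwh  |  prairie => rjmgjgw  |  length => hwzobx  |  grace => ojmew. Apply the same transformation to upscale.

krsemhw

p(15)→r(17) and i(8)→g(6) fit y≡9x+12 (mod 26); the inverse of 9 mod 26 is 3. Treating letters as 0–25, the rule is x ↦ 9x + 12 (mod 26).
Applying it to upscale: u(20)→9·20+12≡10=k; p(15)→9·15+12≡17=r; s(18)→9·18+12≡18=s; c(2)→9·2+12≡4=e; a(0)→9·0+12≡12=m; l(11)→9·11+12≡7=h; e(4)→9·4+12≡22=w (all mod 26).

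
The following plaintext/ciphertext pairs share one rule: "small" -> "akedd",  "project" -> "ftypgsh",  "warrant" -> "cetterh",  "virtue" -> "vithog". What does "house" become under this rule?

s(18)→a(0) and m(12)→k(10) fit y≡7x+4 (mod 26); the inverse of 7 mod 26 is 15. Each letter's alphabet position (a=0..z=25) is mapped through 7·x+4 mod 26 — an affine cipher.
For house: h(7)→7·7+4≡1=b; o(14)→7·14+4≡24=y; u(20)→7·20+4≡14=o; s(18)→7·18+4≡0=a; e(4)→7·4+4≡6=g (all mod 26).

byoag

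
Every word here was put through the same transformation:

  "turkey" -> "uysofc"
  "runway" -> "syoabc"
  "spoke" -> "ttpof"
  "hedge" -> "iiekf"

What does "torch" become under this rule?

Shifts by position in turkey: pos 0: t→u (+1), pos 1: u→y (+4), pos 2: r→s (+1), pos 3: k→o (+4) — repeating every 2. A repeating key of period 2 is used — shifts +1, +4 over and over.
For torch: t+1=u, o+4=s, r+1=s, c+4=g, h+1=i.

ussgi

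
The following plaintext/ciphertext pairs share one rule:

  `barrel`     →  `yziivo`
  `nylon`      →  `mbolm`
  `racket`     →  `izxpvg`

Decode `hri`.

sir

Each pair mirrors across the alphabet (b↔y, a↔z, r↔i): positions sum to 25. Letters are reflected about the middle of the alphabet (position → 25−position): Atbash.
Undoing it on hri: h↔s, r↔i, i↔r.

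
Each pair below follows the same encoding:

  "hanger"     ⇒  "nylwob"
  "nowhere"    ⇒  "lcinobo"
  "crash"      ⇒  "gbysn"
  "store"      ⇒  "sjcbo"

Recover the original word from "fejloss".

h(7)→n(13) and a(0)→y(24) fit y≡17x+24 (mod 26); the inverse of 17 mod 26 is 23. Each letter's alphabet position (a=0..z=25) is mapped through 17·x+24 mod 26 — an affine cipher.
Reversing it on fejloss: f(5)→23·(5−24)≡5=f; e(4)→23·(4−24)≡8=i; j(9)→23·(9−24)≡19=t; l(11)→23·(11−24)≡13=n; o(14)→23·(14−24)≡4=e; s(18)→23·(18−24)≡18=s; s(18)→23·(18−24)≡18=s (all mod 26).

fitness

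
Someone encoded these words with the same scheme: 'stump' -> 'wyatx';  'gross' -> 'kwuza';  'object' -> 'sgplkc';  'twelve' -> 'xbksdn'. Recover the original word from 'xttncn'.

Each letter shifts forward by (position + 4), i.e. 4, 5, 6, … — the shift grows by one for each successive letter.
Decoding xttncn: x−4=t, t−5=o, t−6=n, n−7=g, c−8=u, n−9=e.

tongue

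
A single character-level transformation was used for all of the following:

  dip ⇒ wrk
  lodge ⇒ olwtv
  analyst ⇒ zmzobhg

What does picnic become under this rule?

krxmrx

Letters are reflected about the middle of the alphabet (position → 25−position): Atbash.
On picnic: p↔k, i↔r, c↔x, n↔m, i↔r, c↔x.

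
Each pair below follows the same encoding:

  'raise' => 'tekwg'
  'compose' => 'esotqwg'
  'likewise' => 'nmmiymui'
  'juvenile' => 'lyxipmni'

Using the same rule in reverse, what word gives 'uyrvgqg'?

supreme

Shifts by position in raise: pos 0: r→t (+2), pos 1: a→e (+4), pos 2: i→k (+2), pos 3: s→w (+4) — repeating every 2. A repeating key of period 2 is used — shifts +2, +4 over and over.
Undoing it on uyrvgqg: u−2=s, y−4=u, r−2=p, v−4=r, g−2=e, q−4=m, g−2=e.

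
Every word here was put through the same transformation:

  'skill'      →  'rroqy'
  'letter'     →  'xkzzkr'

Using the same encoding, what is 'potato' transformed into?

uzgzuv

The output letters match the input read backwards, each shifted +6: skill reversed is lliks. The word is reversed, then every letter is shifted forward by 6.
On potato: reverse → otatop; then shift: o+6=u, t+6=z, a+6=g, t+6=z, o+6=u, p+6=v.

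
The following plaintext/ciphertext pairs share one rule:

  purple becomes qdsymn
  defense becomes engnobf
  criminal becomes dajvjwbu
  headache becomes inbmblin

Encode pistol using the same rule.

Shifts by position in purple: pos 0: p→q (+1), pos 1: u→d (+9), pos 2: r→s (+1), pos 3: p→y (+9) — repeating every 2. It's a Vigenère-style cipher with numeric key [1,9]: position i shifts by key[i mod 2].
For pistol: p+1=q, i+9=r, s+1=t, t+9=c, o+1=p, l+9=u.

qrtcpu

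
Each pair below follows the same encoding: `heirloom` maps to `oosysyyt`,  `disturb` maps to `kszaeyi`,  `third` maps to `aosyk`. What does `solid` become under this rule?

zyssk

The shift depends on letter class: consonant h→o is +7, but vowel e→o is +10. Two shifts are in play — +10 for a/e/i/o/u, +7 for every other letter.
Applying it to solid: s(cons)+7=z, o(vowel)+10=y, l(cons)+7=s, i(vowel)+10=s, d(cons)+7=k.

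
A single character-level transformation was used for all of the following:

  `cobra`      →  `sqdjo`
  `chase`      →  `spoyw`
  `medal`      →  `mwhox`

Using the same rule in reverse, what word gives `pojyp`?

c(2)→s(18) and o(14)→q(16) fit y≡15x+14 (mod 26); the inverse of 15 mod 26 is 7. Each letter's alphabet position (a=0..z=25) is mapped through 15·x+14 mod 26 — an affine cipher.
Reversing it on pojyp: p(15)→7·(15−14)≡7=h; o(14)→7·(14−14)≡0=a; j(9)→7·(9−14)≡17=r; y(24)→7·(24−14)≡18=s; p(15)→7·(15−14)≡7=h (all mod 26).

harsh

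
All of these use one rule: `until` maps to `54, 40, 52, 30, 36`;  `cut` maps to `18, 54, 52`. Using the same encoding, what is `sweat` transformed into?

With a=1..z=26, the number is 2·pos + 12.
On sweat: s=19→50, w=23→58, e=5→22, a=1→14, t=20→52.

50, 58, 22, 14, 52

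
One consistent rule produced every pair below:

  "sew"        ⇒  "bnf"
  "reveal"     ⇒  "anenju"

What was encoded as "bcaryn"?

Compare letters: s→b is +9, e→n is +9, w→f is +9 — a constant shift. This is a Caesar cipher with shift 9.
Decoding bcaryn: b−9=s, c−9=t, a−9=r, r−9=i, y−9=p, n−9=e.

stripe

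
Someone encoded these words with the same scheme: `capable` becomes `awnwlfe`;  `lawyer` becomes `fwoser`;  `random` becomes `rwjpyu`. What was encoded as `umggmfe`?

missile

c(2)→a(0) and a(0)→w(22) fit y≡15x+22 (mod 26); the inverse of 15 mod 26 is 7. Treating letters as 0–25, the rule is x ↦ 15x + 22 (mod 26).
Decoding umggmfe: u(20)→7·(20−22)≡12=m; m(12)→7·(12−22)≡8=i; g(6)→7·(6−22)≡18=s; g(6)→7·(6−22)≡18=s; m(12)→7·(12−22)≡8=i; f(5)→7·(5−22)≡11=l; e(4)→7·(4−22)≡4=e (all mod 26).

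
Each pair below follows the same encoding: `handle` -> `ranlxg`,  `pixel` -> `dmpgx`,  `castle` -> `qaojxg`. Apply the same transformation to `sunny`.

oennk

This is an affine cipher: with a=0,…,z=25, each position x becomes (21x+0) mod 26.
For sunny: s(18)→21·18+0≡14=o; u(20)→21·20+0≡4=e; n(13)→21·13+0≡13=n; n(13)→21·13+0≡13=n; y(24)→21·24+0≡10=k (all mod 26).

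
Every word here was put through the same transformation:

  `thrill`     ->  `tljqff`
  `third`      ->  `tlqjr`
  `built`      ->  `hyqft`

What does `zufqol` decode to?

polish

t(19)→t(19) and h(7)→l(11) fit y≡5x+2 (mod 26); the inverse of 5 mod 26 is 21. Each letter's alphabet position (a=0..z=25) is mapped through 5·x+2 mod 26 — an affine cipher.
Undoing it on zufqol: z(25)→21·(25−2)≡15=p; u(20)→21·(20−2)≡14=o; f(5)→21·(5−2)≡11=l; q(16)→21·(16−2)≡8=i; o(14)→21·(14−2)≡18=s; l(11)→21·(11−2)≡7=h (all mod 26).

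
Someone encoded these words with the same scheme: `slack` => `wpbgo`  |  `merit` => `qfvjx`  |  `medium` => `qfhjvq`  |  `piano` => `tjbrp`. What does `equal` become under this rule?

The rule splits by letter class: vowels +1, consonants +4.
Applying it to equal: e(vowel)+1=f, q(cons)+4=u, u(vowel)+1=v, a(vowel)+1=b, l(cons)+4=p.

fuvbp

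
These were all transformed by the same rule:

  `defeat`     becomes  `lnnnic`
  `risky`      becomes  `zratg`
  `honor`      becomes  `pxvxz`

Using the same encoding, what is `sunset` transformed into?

Shifts by position in defeat: pos 0: d→l (+8), pos 1: e→n (+9), pos 2: f→n (+8), pos 3: e→n (+9) — repeating every 2. It's a Vigenère-style cipher with numeric key [8,9]: position i shifts by key[i mod 2].
Applying it to sunset: s+8=a, u+9=d, n+8=v, s+9=b, e+8=m, t+9=c.

advbmc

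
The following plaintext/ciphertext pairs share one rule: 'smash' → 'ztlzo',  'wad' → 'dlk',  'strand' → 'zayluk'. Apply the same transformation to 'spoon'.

The shift depends on letter class: consonant s→z is +7, but vowel a→l is +11. Vowels shift forward by 11 and consonants shift forward by 7.
On spoon: s(cons)+7=z, p(cons)+7=w, o(vowel)+11=z, o(vowel)+11=z, n(cons)+7=u.

zwzzu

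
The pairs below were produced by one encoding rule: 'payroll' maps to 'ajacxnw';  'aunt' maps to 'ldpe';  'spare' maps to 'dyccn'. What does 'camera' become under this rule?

njopac

Shifts by position in payroll: pos 0: p→a (+11), pos 1: a→j (+9), pos 2: y→a (+2), pos 3: r→c (+11), pos 4: o→x (+9), pos 5: l→n (+2) — repeating every 3. The shifts repeat in a cycle of length 3: positions 0,1,… shift by +11, +9, +2, then the pattern repeats.
On camera: c+11=n, a+9=j, m+2=o, e+11=p, r+9=a, a+2=c.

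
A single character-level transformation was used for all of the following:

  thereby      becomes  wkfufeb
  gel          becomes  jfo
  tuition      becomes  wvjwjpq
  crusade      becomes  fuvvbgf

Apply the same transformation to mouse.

Two shifts are in play — +1 for a/e/i/o/u, +3 for every other letter.
On mouse: m(cons)+3=p, o(vowel)+1=p, u(vowel)+1=v, s(cons)+3=v, e(vowel)+1=f.

ppvvf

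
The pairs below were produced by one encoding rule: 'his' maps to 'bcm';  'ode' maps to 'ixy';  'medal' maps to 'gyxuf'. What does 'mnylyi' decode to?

This is a Caesar cipher with shift 20.
Decoding mnylyi: m−20=s, n−20=t, y−20=e, l−20=r, y−20=e, i−20=o.

stereo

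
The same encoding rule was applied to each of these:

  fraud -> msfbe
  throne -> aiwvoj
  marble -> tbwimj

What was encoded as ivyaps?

Shifts by position in fraud: pos 0: f→m (+7), pos 1: r→s (+1), pos 2: a→f (+5), pos 3: u→b (+7), pos 4: d→e (+1) — repeating every 3. A repeating key of period 3 is used — shifts +7, +1, +5 over and over.
Decoding ivyaps: i−7=b, v−1=u, y−5=t, a−7=t, p−1=o, s−5=n.

button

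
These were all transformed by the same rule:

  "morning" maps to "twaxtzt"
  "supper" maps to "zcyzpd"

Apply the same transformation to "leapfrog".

Each letter shifts forward by (position + 7), i.e. 7, 8, 9, … — the shift grows by one for each successive letter.
For leapfrog: l+7=s, e+8=m, a+9=j, p+10=z, f+11=q, r+12=d, o+13=b, g+14=u.

smjzqdbu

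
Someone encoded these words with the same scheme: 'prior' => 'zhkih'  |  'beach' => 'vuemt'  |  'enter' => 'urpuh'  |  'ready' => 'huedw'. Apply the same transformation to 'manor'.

aerih

p(15)→z(25) and r(17)→h(7) fit y≡17x+4 (mod 26); the inverse of 17 mod 26 is 23. Treating letters as 0–25, the rule is x ↦ 17x + 4 (mod 26).
Applying it to manor: m(12)→17·12+4≡0=a; a(0)→17·0+4≡4=e; n(13)→17·13+4≡17=r; o(14)→17·14+4≡8=i; r(17)→17·17+4≡7=h (all mod 26).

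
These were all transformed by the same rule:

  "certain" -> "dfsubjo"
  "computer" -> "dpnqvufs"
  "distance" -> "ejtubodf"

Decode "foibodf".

enhance

Compare letters: c→d is +1, e→f is +1, r→s is +1 — a constant shift. Every letter moves 1 place later in the alphabet, wrapping around z→a.
Decoding foibodf: f−1=e, o−1=n, i−1=h, b−1=a, o−1=n, d−1=c, f−1=e.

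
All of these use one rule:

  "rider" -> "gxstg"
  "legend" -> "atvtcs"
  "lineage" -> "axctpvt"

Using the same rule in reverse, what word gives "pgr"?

It's a constant shift of +15 (ROT15).
Undoing it on pgr: p−15=a, g−15=r, r−15=c.

arc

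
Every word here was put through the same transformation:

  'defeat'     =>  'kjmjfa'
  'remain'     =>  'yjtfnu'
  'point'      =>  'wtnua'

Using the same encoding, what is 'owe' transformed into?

The shift depends on letter class: consonant d→k is +7, but vowel e→j is +5. The rule splits by letter class: vowels +5, consonants +7.
Applying it to owe: o(vowel)+5=t, w(cons)+7=d, e(vowel)+5=j.

tdj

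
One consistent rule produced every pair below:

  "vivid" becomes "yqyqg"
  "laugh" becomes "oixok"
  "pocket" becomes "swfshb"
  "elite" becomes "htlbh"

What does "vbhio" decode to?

steal

Shifts by position in vivid: pos 0: v→y (+3), pos 1: i→q (+8), pos 2: v→y (+3), pos 3: i→q (+8) — repeating every 2. A repeating key of period 2 is used — shifts +3, +8 over and over.
Reversing it on vbhio: v−3=s, b−8=t, h−3=e, i−8=a, o−3=l.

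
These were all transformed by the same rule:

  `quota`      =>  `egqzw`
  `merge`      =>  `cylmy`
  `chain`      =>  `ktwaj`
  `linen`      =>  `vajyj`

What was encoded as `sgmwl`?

q(16)→e(4) and u(20)→g(6) fit y≡7x+22 (mod 26); the inverse of 7 mod 26 is 15. This is an affine cipher: with a=0,…,z=25, each position x becomes (7x+22) mod 26.
Decoding sgmwl: s(18)→15·(18−22)≡18=s; g(6)→15·(6−22)≡20=u; m(12)→15·(12−22)≡6=g; w(22)→15·(22−22)≡0=a; l(11)→15·(11−22)≡17=r (all mod 26).

sugar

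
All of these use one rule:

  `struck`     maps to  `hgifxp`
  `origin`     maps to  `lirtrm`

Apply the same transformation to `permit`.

Each pair mirrors across the alphabet (s↔h, t↔g, r↔i): positions sum to 25. Letters are reflected about the middle of the alphabet (position → 25−position): Atbash.
On permit: p↔k, e↔v, r↔i, m↔n, i↔r, t↔g.

kvinrg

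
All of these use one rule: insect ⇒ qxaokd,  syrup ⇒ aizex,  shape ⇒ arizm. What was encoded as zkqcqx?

raisin

Shifts by position in insect: pos 0: i→q (+8), pos 1: n→x (+10), pos 2: s→a (+8), pos 3: e→o (+10) — repeating every 2. The shifts repeat in a cycle of length 2: positions 0,1,… shift by +8, +10, then the pattern repeats.
Decoding zkqcqx: z−8=r, k−10=a, q−8=i, c−10=s, q−8=i, x−10=n.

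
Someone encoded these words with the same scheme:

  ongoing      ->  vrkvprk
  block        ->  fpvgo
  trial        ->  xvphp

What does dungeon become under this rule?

The rule splits by letter class: vowels +7, consonants +4.
Applying it to dungeon: d(cons)+4=h, u(vowel)+7=b, n(cons)+4=r, g(cons)+4=k, e(vowel)+7=l, o(vowel)+7=v, n(cons)+4=r.

hbrklvr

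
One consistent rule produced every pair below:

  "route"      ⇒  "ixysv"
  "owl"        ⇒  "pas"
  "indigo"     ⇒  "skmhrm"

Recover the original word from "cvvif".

Read the word backwards and shift each letter +4.
Decoding cvvif: shift back: c−4=y, v−4=r, v−4=r, i−4=e, f−4=b → yrreb; then reverse → berry.

berry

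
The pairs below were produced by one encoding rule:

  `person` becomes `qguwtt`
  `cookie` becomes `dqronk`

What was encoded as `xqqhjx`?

In person: p→q is +1, e→g is +2, r→u is +3, s→w is +4 — the shift increases by 1 each position. Letter i (0-indexed) is shifted by i+1, so successive shifts are 1, 2, 3, ….
Undoing it on xqqhjx: x−1=w, q−2=o, q−3=n, h−4=d, j−5=e, x−6=r.

wonder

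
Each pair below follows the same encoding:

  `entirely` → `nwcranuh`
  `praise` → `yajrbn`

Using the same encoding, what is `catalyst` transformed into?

ljcjuhbc

Compare letters: e→n is +9, n→w is +9, t→c is +9 — a constant shift. Every letter moves 9 places later in the alphabet, wrapping around z→a.
On catalyst: c+9=l, a+9=j, t+9=c, a+9=j, l+9=u, y+9=h, s+9=b, t+9=c.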